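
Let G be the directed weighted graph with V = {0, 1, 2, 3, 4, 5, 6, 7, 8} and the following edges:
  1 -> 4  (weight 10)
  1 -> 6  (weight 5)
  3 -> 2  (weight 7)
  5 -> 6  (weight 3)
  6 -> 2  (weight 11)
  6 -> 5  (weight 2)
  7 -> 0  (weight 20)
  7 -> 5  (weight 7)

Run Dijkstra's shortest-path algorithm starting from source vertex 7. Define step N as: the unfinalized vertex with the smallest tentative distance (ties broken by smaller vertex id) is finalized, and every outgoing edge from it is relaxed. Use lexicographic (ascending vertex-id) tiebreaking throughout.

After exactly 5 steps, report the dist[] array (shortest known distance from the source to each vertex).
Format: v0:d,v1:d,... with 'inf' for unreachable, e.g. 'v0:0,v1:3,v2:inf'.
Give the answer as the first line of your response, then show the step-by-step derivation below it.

v0:20,v1:inf,v2:21,v3:inf,v4:inf,v5:7,v6:10,v7:0,v8:inf

step 1: dist = v0:20,v1:inf,v2:inf,v3:inf,v4:inf,v5:7,v6:inf,v7:0,v8:inf
step 2: dist = v0:20,v1:inf,v2:inf,v3:inf,v4:inf,v5:7,v6:10,v7:0,v8:inf
step 3: dist = v0:20,v1:inf,v2:21,v3:inf,v4:inf,v5:7,v6:10,v7:0,v8:inf
step 4: dist = v0:20,v1:inf,v2:21,v3:inf,v4:inf,v5:7,v6:10,v7:0,v8:inf
step 5: dist = v0:20,v1:inf,v2:21,v3:inf,v4:inf,v5:7,v6:10,v7:0,v8:inf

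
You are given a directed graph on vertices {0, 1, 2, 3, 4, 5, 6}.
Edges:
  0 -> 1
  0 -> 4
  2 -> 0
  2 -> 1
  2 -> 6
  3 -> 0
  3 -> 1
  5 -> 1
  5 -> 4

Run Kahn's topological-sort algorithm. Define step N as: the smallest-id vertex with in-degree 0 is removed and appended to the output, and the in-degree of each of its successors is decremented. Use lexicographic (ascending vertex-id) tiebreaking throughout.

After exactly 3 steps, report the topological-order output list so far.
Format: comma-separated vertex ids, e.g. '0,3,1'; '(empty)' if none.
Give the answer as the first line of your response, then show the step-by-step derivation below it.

2,3,0

step 1: output 2; order=[2]; indeg=(1,3,0,0,2,0,0)
step 2: output 3; order=[2,3]; indeg=(0,2,0,0,2,0,0)
step 3: output 0; order=[2,3,0]; indeg=(0,1,0,0,1,0,0)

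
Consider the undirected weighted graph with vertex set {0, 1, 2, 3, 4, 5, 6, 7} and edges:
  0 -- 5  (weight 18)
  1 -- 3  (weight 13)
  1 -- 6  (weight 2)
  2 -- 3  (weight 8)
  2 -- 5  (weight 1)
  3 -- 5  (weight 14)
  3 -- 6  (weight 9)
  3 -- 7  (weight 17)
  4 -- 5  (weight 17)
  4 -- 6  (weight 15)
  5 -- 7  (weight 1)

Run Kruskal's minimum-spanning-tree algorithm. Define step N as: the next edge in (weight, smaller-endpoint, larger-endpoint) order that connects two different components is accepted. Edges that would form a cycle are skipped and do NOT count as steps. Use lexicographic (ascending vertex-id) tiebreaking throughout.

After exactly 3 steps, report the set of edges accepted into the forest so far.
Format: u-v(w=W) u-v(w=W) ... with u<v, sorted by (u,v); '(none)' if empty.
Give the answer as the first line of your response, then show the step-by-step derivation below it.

1-6(w=2) 2-5(w=1) 5-7(w=1)

step 1: add edge 2-5 (w=1); MST = {2-5(w=1)}
step 2: add edge 5-7 (w=1); MST = {2-5(w=1) 5-7(w=1)}
step 3: add edge 1-6 (w=2); MST = {1-6(w=2) 2-5(w=1) 5-7(w=1)}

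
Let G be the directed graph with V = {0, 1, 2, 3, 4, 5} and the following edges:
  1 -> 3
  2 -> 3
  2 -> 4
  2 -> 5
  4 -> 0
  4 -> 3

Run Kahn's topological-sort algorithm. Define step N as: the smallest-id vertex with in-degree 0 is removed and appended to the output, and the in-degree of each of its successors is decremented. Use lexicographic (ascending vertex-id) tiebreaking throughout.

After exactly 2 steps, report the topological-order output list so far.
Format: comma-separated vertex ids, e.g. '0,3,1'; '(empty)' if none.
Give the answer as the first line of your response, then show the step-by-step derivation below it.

1,2

step 1: output 1; order=[1]; indeg=(1,0,0,2,1,1)
step 2: output 2; order=[1,2]; indeg=(1,0,0,1,0,0)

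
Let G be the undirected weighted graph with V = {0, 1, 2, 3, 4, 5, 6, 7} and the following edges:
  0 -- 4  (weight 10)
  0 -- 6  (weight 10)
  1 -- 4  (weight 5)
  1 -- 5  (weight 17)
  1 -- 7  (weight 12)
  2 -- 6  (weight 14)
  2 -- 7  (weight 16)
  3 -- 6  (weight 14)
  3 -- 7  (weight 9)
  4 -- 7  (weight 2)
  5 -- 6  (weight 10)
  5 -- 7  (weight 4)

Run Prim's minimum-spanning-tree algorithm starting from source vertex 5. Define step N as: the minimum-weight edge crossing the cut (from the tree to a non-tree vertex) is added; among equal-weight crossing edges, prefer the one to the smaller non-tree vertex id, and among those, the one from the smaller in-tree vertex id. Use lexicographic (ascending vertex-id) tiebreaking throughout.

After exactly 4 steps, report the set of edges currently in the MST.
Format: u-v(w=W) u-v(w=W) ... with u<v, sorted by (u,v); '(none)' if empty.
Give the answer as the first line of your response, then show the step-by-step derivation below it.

1-4(w=5) 3-7(w=9) 4-7(w=2) 5-7(w=4)

step 1: add edge 5-7 (w=4); MST = {5-7(w=4)}
step 2: add edge 4-7 (w=2); MST = {4-7(w=2) 5-7(w=4)}
step 3: add edge 1-4 (w=5); MST = {1-4(w=5) 4-7(w=2) 5-7(w=4)}
step 4: add edge 3-7 (w=9); MST = {1-4(w=5) 3-7(w=9) 4-7(w=2) 5-7(w=4)}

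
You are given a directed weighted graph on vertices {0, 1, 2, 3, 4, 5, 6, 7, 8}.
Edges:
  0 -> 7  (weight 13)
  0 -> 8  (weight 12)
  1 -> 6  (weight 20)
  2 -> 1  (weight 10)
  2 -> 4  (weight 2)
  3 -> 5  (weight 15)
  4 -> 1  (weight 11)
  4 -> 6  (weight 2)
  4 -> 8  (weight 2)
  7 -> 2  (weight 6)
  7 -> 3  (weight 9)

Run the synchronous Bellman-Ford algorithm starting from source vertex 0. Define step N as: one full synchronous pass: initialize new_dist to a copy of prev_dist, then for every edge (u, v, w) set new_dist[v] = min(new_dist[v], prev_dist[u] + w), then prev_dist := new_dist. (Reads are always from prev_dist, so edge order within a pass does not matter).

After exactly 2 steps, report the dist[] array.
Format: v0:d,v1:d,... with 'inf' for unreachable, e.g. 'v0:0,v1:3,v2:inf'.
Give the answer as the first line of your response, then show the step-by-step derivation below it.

v0:0,v1:inf,v2:19,v3:22,v4:inf,v5:inf,v6:inf,v7:13,v8:12

step 1: dist = v0:0,v1:inf,v2:inf,v3:inf,v4:inf,v5:inf,v6:inf,v7:13,v8:12
step 2: dist = v0:0,v1:inf,v2:19,v3:22,v4:inf,v5:inf,v6:inf,v7:13,v8:12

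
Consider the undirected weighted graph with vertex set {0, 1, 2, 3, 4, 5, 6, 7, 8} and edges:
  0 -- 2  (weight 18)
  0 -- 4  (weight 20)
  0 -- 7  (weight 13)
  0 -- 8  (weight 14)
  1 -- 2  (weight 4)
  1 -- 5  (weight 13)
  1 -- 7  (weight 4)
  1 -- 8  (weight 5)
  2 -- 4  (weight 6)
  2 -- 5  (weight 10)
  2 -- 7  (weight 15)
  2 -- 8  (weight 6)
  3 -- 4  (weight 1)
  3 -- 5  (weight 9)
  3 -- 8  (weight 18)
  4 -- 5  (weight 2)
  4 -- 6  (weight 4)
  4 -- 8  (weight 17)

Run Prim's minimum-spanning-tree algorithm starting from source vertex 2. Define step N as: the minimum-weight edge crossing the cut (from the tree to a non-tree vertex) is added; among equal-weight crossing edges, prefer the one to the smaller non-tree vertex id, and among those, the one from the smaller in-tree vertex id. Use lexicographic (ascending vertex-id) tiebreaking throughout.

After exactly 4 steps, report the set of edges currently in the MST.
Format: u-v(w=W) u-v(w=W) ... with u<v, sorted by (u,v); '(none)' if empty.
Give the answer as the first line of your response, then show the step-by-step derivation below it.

1-2(w=4) 1-7(w=4) 1-8(w=5) 2-4(w=6)

step 1: add edge 1-2 (w=4); MST = {1-2(w=4)}
step 2: add edge 1-7 (w=4); MST = {1-2(w=4) 1-7(w=4)}
step 3: add edge 1-8 (w=5); MST = {1-2(w=4) 1-7(w=4) 1-8(w=5)}
step 4: add edge 2-4 (w=6); MST = {1-2(w=4) 1-7(w=4) 1-8(w=5) 2-4(w=6)}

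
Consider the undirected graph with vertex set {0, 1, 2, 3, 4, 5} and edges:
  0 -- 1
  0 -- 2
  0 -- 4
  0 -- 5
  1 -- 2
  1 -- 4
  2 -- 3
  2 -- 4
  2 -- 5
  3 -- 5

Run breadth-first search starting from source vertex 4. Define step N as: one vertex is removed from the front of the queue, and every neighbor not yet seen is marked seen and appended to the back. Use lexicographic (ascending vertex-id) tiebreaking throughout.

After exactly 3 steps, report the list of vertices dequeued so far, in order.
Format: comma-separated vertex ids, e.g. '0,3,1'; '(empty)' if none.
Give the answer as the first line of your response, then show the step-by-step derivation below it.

4,0,1

step 1: dequeue 4; queue=[0,1,2]; order=4
step 2: dequeue 0; queue=[1,2,5]; order=4,0
step 3: dequeue 1; queue=[2,5]; order=4,0,1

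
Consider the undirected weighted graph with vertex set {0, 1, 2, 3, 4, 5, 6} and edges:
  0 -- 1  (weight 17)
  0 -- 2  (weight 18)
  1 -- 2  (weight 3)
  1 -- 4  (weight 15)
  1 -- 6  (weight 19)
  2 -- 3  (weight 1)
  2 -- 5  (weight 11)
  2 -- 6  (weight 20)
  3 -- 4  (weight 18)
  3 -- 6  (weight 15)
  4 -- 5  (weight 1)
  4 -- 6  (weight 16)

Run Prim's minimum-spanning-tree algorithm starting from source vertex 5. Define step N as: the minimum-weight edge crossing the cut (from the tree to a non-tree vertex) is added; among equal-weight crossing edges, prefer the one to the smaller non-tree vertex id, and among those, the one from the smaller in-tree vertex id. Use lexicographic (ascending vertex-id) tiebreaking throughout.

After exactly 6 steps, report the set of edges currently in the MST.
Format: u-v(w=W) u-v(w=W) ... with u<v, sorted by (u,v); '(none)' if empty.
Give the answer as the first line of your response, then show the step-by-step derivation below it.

0-1(w=17) 1-2(w=3) 2-3(w=1) 2-5(w=11) 3-6(w=15) 4-5(w=1)

step 1: add edge 4-5 (w=1); MST = {4-5(w=1)}
step 2: add edge 2-5 (w=11); MST = {2-5(w=11) 4-5(w=1)}
step 3: add edge 2-3 (w=1); MST = {2-3(w=1) 2-5(w=11) 4-5(w=1)}
step 4: add edge 1-2 (w=3); MST = {1-2(w=3) 2-3(w=1) 2-5(w=11) 4-5(w=1)}
step 5: add edge 3-6 (w=15); MST = {1-2(w=3) 2-3(w=1) 2-5(w=11) 3-6(w=15) 4-5(w=1)}
step 6: add edge 0-1 (w=17); MST = {0-1(w=17) 1-2(w=3) 2-3(w=1) 2-5(w=11) 3-6(w=15) 4-5(w=1)}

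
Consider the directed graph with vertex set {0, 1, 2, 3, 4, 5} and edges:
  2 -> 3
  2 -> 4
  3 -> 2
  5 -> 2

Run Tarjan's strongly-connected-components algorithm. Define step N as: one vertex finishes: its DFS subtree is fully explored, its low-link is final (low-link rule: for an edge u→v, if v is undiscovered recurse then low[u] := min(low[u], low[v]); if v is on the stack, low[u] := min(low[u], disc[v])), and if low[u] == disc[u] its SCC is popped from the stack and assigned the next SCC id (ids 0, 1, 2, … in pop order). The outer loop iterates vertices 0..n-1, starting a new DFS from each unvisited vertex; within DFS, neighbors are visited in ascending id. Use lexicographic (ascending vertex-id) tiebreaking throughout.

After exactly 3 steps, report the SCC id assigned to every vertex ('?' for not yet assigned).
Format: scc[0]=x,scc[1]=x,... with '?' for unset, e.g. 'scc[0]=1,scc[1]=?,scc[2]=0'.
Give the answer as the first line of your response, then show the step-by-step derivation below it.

scc[0]=0,scc[1]=1,scc[2]=?,scc[3]=?,scc[4]=?,scc[5]=?

step 1: low=(low[0]=0,low[1]=?,low[2]=?,low[3]=?,low[4]=?,low[5]=?); scc=(scc[0]=0,scc[1]=?,scc[2]=?,scc[3]=?,scc[4]=?,scc[5]=?)
step 2: low=(low[0]=0,low[1]=1,low[2]=?,low[3]=?,low[4]=?,low[5]=?); scc=(scc[0]=0,scc[1]=1,scc[2]=?,scc[3]=?,scc[4]=?,scc[5]=?)
step 3: low=(low[0]=0,low[1]=1,low[2]=2,low[3]=2,low[4]=?,low[5]=?); scc=(scc[0]=0,scc[1]=1,scc[2]=?,scc[3]=?,scc[4]=?,scc[5]=?)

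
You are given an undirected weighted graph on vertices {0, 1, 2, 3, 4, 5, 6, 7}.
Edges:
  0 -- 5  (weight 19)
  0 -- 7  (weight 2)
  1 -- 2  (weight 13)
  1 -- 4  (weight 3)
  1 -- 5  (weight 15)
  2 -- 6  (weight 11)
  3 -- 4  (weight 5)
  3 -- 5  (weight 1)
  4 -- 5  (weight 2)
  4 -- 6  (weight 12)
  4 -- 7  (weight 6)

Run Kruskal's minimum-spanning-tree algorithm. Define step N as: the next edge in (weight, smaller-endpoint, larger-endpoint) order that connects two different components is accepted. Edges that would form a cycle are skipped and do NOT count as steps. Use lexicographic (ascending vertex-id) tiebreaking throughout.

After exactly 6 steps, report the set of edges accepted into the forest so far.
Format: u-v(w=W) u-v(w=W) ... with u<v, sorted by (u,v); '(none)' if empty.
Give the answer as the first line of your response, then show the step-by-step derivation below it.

0-7(w=2) 1-4(w=3) 2-6(w=11) 3-5(w=1) 4-5(w=2) 4-7(w=6)

step 1: add edge 3-5 (w=1); MST = {3-5(w=1)}
step 2: add edge 0-7 (w=2); MST = {0-7(w=2) 3-5(w=1)}
step 3: add edge 4-5 (w=2); MST = {0-7(w=2) 3-5(w=1) 4-5(w=2)}
step 4: add edge 1-4 (w=3); MST = {0-7(w=2) 1-4(w=3) 3-5(w=1) 4-5(w=2)}
step 5: add edge 4-7 (w=6); MST = {0-7(w=2) 1-4(w=3) 3-5(w=1) 4-5(w=2) 4-7(w=6)}
step 6: add edge 2-6 (w=11); MST = {0-7(w=2) 1-4(w=3) 2-6(w=11) 3-5(w=1) 4-5(w=2) 4-7(w=6)}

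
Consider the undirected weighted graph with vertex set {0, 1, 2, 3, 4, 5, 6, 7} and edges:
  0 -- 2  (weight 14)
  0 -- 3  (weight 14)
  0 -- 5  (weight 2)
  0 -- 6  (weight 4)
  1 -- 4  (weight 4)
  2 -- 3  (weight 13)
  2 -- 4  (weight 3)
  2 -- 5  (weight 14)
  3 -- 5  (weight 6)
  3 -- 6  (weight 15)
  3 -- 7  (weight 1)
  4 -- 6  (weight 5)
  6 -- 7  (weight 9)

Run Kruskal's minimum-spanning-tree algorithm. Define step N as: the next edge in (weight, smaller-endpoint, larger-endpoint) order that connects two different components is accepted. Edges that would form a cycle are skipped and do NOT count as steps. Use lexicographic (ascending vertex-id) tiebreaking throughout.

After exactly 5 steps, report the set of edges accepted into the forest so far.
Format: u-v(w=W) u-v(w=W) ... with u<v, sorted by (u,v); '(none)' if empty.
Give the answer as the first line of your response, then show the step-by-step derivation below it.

0-5(w=2) 0-6(w=4) 1-4(w=4) 2-4(w=3) 3-7(w=1)

step 1: add edge 3-7 (w=1); MST = {3-7(w=1)}
step 2: add edge 0-5 (w=2); MST = {0-5(w=2) 3-7(w=1)}
step 3: add edge 2-4 (w=3); MST = {0-5(w=2) 2-4(w=3) 3-7(w=1)}
step 4: add edge 0-6 (w=4); MST = {0-5(w=2) 0-6(w=4) 2-4(w=3) 3-7(w=1)}
step 5: add edge 1-4 (w=4); MST = {0-5(w=2) 0-6(w=4) 1-4(w=4) 2-4(w=3) 3-7(w=1)}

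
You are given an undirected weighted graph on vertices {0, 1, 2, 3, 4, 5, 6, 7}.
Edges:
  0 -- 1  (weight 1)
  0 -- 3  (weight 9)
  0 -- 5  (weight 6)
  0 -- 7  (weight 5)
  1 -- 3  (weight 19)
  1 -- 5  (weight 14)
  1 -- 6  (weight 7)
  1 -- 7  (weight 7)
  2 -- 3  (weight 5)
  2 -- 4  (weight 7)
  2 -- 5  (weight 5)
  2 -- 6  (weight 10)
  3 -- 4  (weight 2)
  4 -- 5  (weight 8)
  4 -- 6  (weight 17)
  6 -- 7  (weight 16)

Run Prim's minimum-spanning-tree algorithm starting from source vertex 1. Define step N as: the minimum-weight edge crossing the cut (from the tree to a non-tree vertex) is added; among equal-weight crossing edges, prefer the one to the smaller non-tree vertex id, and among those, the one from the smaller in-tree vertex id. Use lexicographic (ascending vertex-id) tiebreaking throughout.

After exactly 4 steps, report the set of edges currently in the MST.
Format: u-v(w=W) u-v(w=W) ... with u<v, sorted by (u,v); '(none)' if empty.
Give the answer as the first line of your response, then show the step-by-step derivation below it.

0-1(w=1) 0-5(w=6) 0-7(w=5) 2-5(w=5)

step 1: add edge 0-1 (w=1); MST = {0-1(w=1)}
step 2: add edge 0-7 (w=5); MST = {0-1(w=1) 0-7(w=5)}
step 3: add edge 0-5 (w=6); MST = {0-1(w=1) 0-5(w=6) 0-7(w=5)}
step 4: add edge 2-5 (w=5); MST = {0-1(w=1) 0-5(w=6) 0-7(w=5) 2-5(w=5)}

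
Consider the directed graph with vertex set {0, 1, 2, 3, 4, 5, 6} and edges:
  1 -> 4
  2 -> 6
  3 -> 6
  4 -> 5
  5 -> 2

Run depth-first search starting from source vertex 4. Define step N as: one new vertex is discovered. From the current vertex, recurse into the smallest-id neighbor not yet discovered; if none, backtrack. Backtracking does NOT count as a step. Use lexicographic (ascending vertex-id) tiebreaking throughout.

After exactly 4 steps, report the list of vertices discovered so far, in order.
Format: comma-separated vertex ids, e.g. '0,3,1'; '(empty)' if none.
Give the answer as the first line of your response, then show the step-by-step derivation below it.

4,5,2,6

step 1: discover 4; path=4; order=4
step 2: discover 5; path=4>5; order=4,5
step 3: discover 2; path=4>5>2; order=4,5,2
step 4: discover 6; path=4>5>2>6; order=4,5,2,6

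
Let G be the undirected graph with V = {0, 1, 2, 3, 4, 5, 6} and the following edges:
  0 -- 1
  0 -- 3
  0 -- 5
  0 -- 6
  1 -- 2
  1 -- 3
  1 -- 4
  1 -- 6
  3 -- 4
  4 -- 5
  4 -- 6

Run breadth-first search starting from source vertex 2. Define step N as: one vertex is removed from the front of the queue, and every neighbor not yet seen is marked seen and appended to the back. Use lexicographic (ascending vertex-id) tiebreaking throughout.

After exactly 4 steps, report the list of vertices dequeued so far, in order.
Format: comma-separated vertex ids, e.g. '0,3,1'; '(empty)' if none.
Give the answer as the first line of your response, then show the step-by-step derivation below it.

2,1,0,3

step 1: dequeue 2; queue=[1]; order=2
step 2: dequeue 1; queue=[0,3,4,6]; order=2,1
step 3: dequeue 0; queue=[3,4,6,5]; order=2,1,0
step 4: dequeue 3; queue=[4,6,5]; order=2,1,0,3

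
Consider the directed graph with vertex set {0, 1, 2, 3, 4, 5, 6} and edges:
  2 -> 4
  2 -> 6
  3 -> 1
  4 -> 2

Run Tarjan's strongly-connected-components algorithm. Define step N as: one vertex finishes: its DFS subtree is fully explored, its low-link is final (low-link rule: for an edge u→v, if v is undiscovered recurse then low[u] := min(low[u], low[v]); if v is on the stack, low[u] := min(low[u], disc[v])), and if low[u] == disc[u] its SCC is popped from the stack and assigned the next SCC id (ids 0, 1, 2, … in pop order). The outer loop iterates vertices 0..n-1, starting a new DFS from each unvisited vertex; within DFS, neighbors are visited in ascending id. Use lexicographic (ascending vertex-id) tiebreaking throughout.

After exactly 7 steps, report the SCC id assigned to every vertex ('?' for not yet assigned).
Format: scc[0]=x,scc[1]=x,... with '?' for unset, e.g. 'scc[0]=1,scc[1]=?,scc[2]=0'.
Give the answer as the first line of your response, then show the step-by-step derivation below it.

scc[0]=0,scc[1]=1,scc[2]=3,scc[3]=4,scc[4]=3,scc[5]=5,scc[6]=2

step 1: low=(low[0]=0,low[1]=?,low[2]=?,low[3]=?,low[4]=?,low[5]=?,low[6]=?); scc=(scc[0]=0,scc[1]=?,scc[2]=?,scc[3]=?,scc[4]=?,scc[5]=?,scc[6]=?)
step 2: low=(low[0]=0,low[1]=1,low[2]=?,low[3]=?,low[4]=?,low[5]=?,low[6]=?); scc=(scc[0]=0,scc[1]=1,scc[2]=?,scc[3]=?,scc[4]=?,scc[5]=?,scc[6]=?)
step 3: low=(low[0]=0,low[1]=1,low[2]=2,low[3]=?,low[4]=2,low[5]=?,low[6]=?); scc=(scc[0]=0,scc[1]=1,scc[2]=?,scc[3]=?,scc[4]=?,scc[5]=?,scc[6]=?)
step 4: low=(low[0]=0,low[1]=1,low[2]=2,low[3]=?,low[4]=2,low[5]=?,low[6]=4); scc=(scc[0]=0,scc[1]=1,scc[2]=?,scc[3]=?,scc[4]=?,scc[5]=?,scc[6]=2)
step 5: low=(low[0]=0,low[1]=1,low[2]=2,low[3]=?,low[4]=2,low[5]=?,low[6]=4); scc=(scc[0]=0,scc[1]=1,scc[2]=3,scc[3]=?,scc[4]=3,scc[5]=?,scc[6]=2)
step 6: low=(low[0]=0,low[1]=1,low[2]=2,low[3]=5,low[4]=2,low[5]=?,low[6]=4); scc=(scc[0]=0,scc[1]=1,scc[2]=3,scc[3]=4,scc[4]=3,scc[5]=?,scc[6]=2)
step 7: low=(low[0]=0,low[1]=1,low[2]=2,low[3]=5,low[4]=2,low[5]=6,low[6]=4); scc=(scc[0]=0,scc[1]=1,scc[2]=3,scc[3]=4,scc[4]=3,scc[5]=5,scc[6]=2)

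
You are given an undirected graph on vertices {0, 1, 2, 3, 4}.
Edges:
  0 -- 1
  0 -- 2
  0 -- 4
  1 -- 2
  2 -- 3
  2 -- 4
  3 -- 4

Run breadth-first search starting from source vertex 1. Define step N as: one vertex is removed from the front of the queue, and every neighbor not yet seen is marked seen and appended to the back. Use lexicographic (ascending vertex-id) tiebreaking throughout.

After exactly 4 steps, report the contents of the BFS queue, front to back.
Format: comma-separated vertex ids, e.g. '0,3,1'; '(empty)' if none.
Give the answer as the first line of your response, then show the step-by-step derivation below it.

3

step 1: dequeue 1; queue=[0,2]; order=1
step 2: dequeue 0; queue=[2,4]; order=1,0
step 3: dequeue 2; queue=[4,3]; order=1,0,2
step 4: dequeue 4; queue=[3]; order=1,0,2,4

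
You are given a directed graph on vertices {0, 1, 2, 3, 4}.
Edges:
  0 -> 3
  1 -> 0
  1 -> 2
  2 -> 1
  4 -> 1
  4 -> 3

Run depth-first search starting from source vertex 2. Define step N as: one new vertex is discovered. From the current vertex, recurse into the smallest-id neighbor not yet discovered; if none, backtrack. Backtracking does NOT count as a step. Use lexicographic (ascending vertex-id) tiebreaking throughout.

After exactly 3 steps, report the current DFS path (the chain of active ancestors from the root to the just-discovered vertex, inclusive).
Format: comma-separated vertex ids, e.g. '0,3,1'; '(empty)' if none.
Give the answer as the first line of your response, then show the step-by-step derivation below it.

2,1,0

step 1: discover 2; path=2; order=2
step 2: discover 1; path=2>1; order=2,1
step 3: discover 0; path=2>1>0; order=2,1,0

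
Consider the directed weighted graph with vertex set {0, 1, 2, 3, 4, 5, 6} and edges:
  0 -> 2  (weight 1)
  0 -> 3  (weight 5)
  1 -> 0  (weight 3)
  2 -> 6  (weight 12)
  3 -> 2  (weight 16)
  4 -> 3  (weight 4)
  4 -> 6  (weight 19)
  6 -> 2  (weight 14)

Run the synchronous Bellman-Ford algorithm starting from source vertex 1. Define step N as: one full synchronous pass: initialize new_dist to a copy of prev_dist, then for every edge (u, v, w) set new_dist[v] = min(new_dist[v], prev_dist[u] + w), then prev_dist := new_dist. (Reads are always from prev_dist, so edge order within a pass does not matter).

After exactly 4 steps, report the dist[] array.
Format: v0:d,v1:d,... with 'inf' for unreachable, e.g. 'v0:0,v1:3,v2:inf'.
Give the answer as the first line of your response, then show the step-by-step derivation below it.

v0:3,v1:0,v2:4,v3:8,v4:inf,v5:inf,v6:16

step 1: dist = v0:3,v1:0,v2:inf,v3:inf,v4:inf,v5:inf,v6:inf
step 2: dist = v0:3,v1:0,v2:4,v3:8,v4:inf,v5:inf,v6:inf
step 3: dist = v0:3,v1:0,v2:4,v3:8,v4:inf,v5:inf,v6:16
step 4: dist = v0:3,v1:0,v2:4,v3:8,v4:inf,v5:inf,v6:16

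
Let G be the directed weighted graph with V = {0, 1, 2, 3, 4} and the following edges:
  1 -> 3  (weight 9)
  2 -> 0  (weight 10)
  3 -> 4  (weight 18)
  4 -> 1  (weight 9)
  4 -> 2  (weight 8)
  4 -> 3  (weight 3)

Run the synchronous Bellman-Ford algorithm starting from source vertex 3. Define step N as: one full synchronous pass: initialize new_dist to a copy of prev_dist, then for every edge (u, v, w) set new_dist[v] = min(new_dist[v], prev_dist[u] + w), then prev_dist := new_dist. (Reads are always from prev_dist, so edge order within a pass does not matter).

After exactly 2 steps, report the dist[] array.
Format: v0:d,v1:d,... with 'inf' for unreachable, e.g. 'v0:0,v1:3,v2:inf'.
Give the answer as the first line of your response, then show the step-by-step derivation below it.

v0:inf,v1:27,v2:26,v3:0,v4:18

step 1: dist = v0:inf,v1:inf,v2:inf,v3:0,v4:18
step 2: dist = v0:inf,v1:27,v2:26,v3:0,v4:18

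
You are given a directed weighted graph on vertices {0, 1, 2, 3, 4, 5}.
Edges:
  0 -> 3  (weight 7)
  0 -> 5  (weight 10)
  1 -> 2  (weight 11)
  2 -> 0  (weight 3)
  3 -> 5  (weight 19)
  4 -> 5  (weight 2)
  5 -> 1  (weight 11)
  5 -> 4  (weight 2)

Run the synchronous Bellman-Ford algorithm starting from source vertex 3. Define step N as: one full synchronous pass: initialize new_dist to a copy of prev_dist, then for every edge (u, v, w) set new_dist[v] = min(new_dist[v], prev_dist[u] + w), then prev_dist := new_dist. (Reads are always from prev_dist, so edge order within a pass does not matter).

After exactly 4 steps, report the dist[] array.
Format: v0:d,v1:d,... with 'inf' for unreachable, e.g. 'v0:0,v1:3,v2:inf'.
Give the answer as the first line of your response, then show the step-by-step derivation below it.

v0:44,v1:30,v2:41,v3:0,v4:21,v5:19

step 1: dist = v0:inf,v1:inf,v2:inf,v3:0,v4:inf,v5:19
step 2: dist = v0:inf,v1:30,v2:inf,v3:0,v4:21,v5:19
step 3: dist = v0:inf,v1:30,v2:41,v3:0,v4:21,v5:19
step 4: dist = v0:44,v1:30,v2:41,v3:0,v4:21,v5:19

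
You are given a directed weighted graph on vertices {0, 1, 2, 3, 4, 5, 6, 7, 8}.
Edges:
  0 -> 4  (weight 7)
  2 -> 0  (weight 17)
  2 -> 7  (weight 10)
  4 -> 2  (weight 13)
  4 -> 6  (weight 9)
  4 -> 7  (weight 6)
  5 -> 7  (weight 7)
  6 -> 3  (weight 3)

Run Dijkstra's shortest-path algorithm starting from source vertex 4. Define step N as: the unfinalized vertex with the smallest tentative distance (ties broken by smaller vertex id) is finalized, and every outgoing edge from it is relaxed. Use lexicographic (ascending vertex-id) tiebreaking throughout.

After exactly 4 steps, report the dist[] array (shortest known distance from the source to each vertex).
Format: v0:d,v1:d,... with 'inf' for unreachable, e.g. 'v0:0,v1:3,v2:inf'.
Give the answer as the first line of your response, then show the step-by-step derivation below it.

v0:inf,v1:inf,v2:13,v3:12,v4:0,v5:inf,v6:9,v7:6,v8:inf

step 1: dist = v0:inf,v1:inf,v2:13,v3:inf,v4:0,v5:inf,v6:9,v7:6,v8:inf
step 2: dist = v0:inf,v1:inf,v2:13,v3:inf,v4:0,v5:inf,v6:9,v7:6,v8:inf
step 3: dist = v0:inf,v1:inf,v2:13,v3:12,v4:0,v5:inf,v6:9,v7:6,v8:inf
step 4: dist = v0:inf,v1:inf,v2:13,v3:12,v4:0,v5:inf,v6:9,v7:6,v8:inf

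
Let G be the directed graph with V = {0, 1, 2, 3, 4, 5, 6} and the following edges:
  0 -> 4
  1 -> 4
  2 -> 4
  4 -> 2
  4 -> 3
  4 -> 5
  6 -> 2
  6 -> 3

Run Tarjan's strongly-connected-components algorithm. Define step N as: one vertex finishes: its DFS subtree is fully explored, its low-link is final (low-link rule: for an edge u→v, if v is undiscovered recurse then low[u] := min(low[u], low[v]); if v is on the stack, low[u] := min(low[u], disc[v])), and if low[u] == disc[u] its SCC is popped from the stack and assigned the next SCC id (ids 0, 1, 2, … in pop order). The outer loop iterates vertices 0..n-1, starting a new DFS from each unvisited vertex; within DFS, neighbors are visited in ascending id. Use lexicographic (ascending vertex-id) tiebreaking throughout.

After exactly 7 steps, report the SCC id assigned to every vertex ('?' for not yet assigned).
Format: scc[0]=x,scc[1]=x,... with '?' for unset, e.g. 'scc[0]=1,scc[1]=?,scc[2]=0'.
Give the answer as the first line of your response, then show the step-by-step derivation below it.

scc[0]=3,scc[1]=4,scc[2]=2,scc[3]=0,scc[4]=2,scc[5]=1,scc[6]=5

step 1: low=(low[0]=0,low[1]=?,low[2]=1,low[3]=?,low[4]=1,low[5]=?,low[6]=?); scc=(scc[0]=?,scc[1]=?,scc[2]=?,scc[3]=?,scc[4]=?,scc[5]=?,scc[6]=?)
step 2: low=(low[0]=0,low[1]=?,low[2]=1,low[3]=3,low[4]=1,low[5]=?,low[6]=?); scc=(scc[0]=?,scc[1]=?,scc[2]=?,scc[3]=0,scc[4]=?,scc[5]=?,scc[6]=?)
step 3: low=(low[0]=0,low[1]=?,low[2]=1,low[3]=3,low[4]=1,low[5]=4,low[6]=?); scc=(scc[0]=?,scc[1]=?,scc[2]=?,scc[3]=0,scc[4]=?,scc[5]=1,scc[6]=?)
step 4: low=(low[0]=0,low[1]=?,low[2]=1,low[3]=3,low[4]=1,low[5]=4,low[6]=?); scc=(scc[0]=?,scc[1]=?,scc[2]=2,scc[3]=0,scc[4]=2,scc[5]=1,scc[6]=?)
step 5: low=(low[0]=0,low[1]=?,low[2]=1,low[3]=3,low[4]=1,low[5]=4,low[6]=?); scc=(scc[0]=3,scc[1]=?,scc[2]=2,scc[3]=0,scc[4]=2,scc[5]=1,scc[6]=?)
step 6: low=(low[0]=0,low[1]=5,low[2]=1,low[3]=3,low[4]=1,low[5]=4,low[6]=?); scc=(scc[0]=3,scc[1]=4,scc[2]=2,scc[3]=0,scc[4]=2,scc[5]=1,scc[6]=?)
step 7: low=(low[0]=0,low[1]=5,low[2]=1,low[3]=3,low[4]=1,low[5]=4,low[6]=6); scc=(scc[0]=3,scc[1]=4,scc[2]=2,scc[3]=0,scc[4]=2,scc[5]=1,scc[6]=5)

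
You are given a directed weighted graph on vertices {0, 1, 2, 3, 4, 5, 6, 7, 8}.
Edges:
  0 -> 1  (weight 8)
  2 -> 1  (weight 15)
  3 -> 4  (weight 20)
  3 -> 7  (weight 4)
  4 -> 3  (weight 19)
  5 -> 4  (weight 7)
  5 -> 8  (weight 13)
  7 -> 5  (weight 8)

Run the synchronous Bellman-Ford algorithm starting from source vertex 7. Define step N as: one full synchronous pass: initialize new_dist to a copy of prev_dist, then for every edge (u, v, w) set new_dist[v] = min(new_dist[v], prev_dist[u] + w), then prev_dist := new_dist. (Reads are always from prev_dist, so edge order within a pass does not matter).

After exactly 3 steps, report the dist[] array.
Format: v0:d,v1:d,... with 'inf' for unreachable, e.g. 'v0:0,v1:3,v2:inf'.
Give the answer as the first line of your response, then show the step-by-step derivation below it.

v0:inf,v1:inf,v2:inf,v3:34,v4:15,v5:8,v6:inf,v7:0,v8:21

step 1: dist = v0:inf,v1:inf,v2:inf,v3:inf,v4:inf,v5:8,v6:inf,v7:0,v8:inf
step 2: dist = v0:inf,v1:inf,v2:inf,v3:inf,v4:15,v5:8,v6:inf,v7:0,v8:21
step 3: dist = v0:inf,v1:inf,v2:inf,v3:34,v4:15,v5:8,v6:inf,v7:0,v8:21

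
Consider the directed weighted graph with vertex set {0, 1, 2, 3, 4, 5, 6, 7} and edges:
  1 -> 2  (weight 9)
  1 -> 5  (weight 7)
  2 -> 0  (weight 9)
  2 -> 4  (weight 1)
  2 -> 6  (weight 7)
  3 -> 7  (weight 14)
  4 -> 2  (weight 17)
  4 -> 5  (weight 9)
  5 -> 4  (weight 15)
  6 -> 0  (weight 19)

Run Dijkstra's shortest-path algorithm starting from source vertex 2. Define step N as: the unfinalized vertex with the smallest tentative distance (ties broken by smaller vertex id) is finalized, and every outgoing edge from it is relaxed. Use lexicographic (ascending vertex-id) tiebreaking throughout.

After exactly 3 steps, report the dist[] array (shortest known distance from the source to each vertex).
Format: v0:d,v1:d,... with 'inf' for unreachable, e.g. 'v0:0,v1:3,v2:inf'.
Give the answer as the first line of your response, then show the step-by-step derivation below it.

v0:9,v1:inf,v2:0,v3:inf,v4:1,v5:10,v6:7,v7:inf

step 1: dist = v0:9,v1:inf,v2:0,v3:inf,v4:1,v5:inf,v6:7,v7:inf
step 2: dist = v0:9,v1:inf,v2:0,v3:inf,v4:1,v5:10,v6:7,v7:inf
step 3: dist = v0:9,v1:inf,v2:0,v3:inf,v4:1,v5:10,v6:7,v7:inf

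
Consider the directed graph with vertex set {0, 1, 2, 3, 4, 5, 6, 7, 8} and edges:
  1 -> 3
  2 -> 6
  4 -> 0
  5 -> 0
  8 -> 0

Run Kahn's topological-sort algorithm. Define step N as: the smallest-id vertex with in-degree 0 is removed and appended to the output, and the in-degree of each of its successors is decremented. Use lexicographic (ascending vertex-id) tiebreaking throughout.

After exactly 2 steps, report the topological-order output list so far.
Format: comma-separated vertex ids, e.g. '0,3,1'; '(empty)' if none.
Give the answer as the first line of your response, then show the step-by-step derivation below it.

1,2

step 1: output 1; order=[1]; indeg=(3,0,0,0,0,0,1,0,0)
step 2: output 2; order=[1,2]; indeg=(3,0,0,0,0,0,0,0,0)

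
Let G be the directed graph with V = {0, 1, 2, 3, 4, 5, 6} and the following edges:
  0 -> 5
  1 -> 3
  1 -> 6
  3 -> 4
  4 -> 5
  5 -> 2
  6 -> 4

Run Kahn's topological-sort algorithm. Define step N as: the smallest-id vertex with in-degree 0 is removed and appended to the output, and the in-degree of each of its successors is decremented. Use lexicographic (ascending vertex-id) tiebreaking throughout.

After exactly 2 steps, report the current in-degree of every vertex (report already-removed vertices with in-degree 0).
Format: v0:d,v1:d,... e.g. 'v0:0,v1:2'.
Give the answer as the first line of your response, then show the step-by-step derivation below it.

v0:0,v1:0,v2:1,v3:0,v4:2,v5:1,v6:0

step 1: output 0; order=[0]; indeg=(0,0,1,1,2,1,1)
step 2: output 1; order=[0,1]; indeg=(0,0,1,0,2,1,0)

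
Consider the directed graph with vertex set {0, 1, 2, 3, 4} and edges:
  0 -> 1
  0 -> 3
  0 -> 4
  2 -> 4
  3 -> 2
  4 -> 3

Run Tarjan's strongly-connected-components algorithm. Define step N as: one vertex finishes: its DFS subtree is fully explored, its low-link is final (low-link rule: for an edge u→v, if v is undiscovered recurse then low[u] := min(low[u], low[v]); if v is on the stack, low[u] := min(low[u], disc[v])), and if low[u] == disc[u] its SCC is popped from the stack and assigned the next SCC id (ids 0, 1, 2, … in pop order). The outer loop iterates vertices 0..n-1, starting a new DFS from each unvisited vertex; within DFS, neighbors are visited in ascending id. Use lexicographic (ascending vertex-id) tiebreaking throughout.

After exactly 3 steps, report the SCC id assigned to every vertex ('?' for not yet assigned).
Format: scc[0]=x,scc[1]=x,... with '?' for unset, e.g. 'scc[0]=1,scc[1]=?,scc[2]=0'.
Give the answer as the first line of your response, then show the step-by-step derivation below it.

scc[0]=?,scc[1]=0,scc[2]=?,scc[3]=?,scc[4]=?

step 1: low=(low[0]=0,low[1]=1,low[2]=?,low[3]=?,low[4]=?); scc=(scc[0]=?,scc[1]=0,scc[2]=?,scc[3]=?,scc[4]=?)
step 2: low=(low[0]=0,low[1]=1,low[2]=3,low[3]=2,low[4]=2); scc=(scc[0]=?,scc[1]=0,scc[2]=?,scc[3]=?,scc[4]=?)
step 3: low=(low[0]=0,low[1]=1,low[2]=2,low[3]=2,low[4]=2); scc=(scc[0]=?,scc[1]=0,scc[2]=?,scc[3]=?,scc[4]=?)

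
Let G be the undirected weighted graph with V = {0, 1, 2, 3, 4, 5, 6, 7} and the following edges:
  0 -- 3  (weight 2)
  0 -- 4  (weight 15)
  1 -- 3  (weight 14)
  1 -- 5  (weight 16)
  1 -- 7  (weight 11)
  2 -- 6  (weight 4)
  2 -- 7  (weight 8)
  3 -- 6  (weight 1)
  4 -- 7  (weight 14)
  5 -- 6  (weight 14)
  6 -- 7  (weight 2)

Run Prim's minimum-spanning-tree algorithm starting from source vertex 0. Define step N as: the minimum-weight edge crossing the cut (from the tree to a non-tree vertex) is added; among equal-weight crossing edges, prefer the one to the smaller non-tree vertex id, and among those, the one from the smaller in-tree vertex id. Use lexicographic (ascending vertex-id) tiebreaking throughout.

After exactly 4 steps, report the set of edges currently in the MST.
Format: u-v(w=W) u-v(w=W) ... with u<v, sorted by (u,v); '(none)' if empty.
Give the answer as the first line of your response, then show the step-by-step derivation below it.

0-3(w=2) 2-6(w=4) 3-6(w=1) 6-7(w=2)

step 1: add edge 0-3 (w=2); MST = {0-3(w=2)}
step 2: add edge 3-6 (w=1); MST = {0-3(w=2) 3-6(w=1)}
step 3: add edge 6-7 (w=2); MST = {0-3(w=2) 3-6(w=1) 6-7(w=2)}
step 4: add edge 2-6 (w=4); MST = {0-3(w=2) 2-6(w=4) 3-6(w=1) 6-7(w=2)}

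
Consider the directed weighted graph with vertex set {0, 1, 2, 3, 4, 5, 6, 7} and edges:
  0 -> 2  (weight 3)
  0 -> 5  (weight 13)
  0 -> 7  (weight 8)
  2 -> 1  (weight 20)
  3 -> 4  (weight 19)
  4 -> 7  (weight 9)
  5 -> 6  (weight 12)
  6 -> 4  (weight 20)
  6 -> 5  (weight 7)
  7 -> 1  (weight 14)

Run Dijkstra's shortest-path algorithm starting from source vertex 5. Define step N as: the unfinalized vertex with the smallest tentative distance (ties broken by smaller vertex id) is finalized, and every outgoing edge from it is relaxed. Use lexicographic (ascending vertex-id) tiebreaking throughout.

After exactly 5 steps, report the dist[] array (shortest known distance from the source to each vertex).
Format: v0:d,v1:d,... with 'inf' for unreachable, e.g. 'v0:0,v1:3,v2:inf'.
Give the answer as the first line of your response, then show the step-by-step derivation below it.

v0:inf,v1:55,v2:inf,v3:inf,v4:32,v5:0,v6:12,v7:41

step 1: dist = v0:inf,v1:inf,v2:inf,v3:inf,v4:inf,v5:0,v6:12,v7:inf
step 2: dist = v0:inf,v1:inf,v2:inf,v3:inf,v4:32,v5:0,v6:12,v7:inf
step 3: dist = v0:inf,v1:inf,v2:inf,v3:inf,v4:32,v5:0,v6:12,v7:41
step 4: dist = v0:inf,v1:55,v2:inf,v3:inf,v4:32,v5:0,v6:12,v7:41
step 5: dist = v0:inf,v1:55,v2:inf,v3:inf,v4:32,v5:0,v6:12,v7:41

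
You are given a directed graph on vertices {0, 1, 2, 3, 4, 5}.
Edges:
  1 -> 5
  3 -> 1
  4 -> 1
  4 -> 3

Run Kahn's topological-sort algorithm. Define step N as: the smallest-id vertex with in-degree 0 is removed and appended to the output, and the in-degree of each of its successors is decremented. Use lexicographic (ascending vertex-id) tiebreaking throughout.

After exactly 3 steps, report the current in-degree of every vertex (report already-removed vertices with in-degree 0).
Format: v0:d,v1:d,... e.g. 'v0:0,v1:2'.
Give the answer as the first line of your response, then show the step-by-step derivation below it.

v0:0,v1:1,v2:0,v3:0,v4:0,v5:1

step 1: output 0; order=[0]; indeg=(0,2,0,1,0,1)
step 2: output 2; order=[0,2]; indeg=(0,2,0,1,0,1)
step 3: output 4; order=[0,2,4]; indeg=(0,1,0,0,0,1)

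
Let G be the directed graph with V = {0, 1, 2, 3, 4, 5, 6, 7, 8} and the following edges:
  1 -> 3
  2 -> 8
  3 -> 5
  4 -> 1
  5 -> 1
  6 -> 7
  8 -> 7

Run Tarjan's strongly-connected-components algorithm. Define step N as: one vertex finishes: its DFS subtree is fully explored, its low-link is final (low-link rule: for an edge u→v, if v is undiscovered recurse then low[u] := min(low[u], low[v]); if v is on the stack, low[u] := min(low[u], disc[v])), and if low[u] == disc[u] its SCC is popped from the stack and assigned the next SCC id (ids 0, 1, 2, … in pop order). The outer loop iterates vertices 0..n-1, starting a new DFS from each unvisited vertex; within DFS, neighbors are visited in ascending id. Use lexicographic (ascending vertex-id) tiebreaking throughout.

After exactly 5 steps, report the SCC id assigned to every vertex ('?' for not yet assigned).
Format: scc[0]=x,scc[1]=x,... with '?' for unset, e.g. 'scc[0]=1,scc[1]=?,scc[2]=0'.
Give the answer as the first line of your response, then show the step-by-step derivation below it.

scc[0]=0,scc[1]=1,scc[2]=?,scc[3]=1,scc[4]=?,scc[5]=1,scc[6]=?,scc[7]=2,scc[8]=?

step 1: low=(low[0]=0,low[1]=?,low[2]=?,low[3]=?,low[4]=?,low[5]=?,low[6]=?,low[7]=?,low[8]=?); scc=(scc[0]=0,scc[1]=?,scc[2]=?,scc[3]=?,scc[4]=?,scc[5]=?,scc[6]=?,scc[7]=?,scc[8]=?)
step 2: low=(low[0]=0,low[1]=1,low[2]=?,low[3]=2,low[4]=?,low[5]=1,low[6]=?,low[7]=?,low[8]=?); scc=(scc[0]=0,scc[1]=?,scc[2]=?,scc[3]=?,scc[4]=?,scc[5]=?,scc[6]=?,scc[7]=?,scc[8]=?)
step 3: low=(low[0]=0,low[1]=1,low[2]=?,low[3]=1,low[4]=?,low[5]=1,low[6]=?,low[7]=?,low[8]=?); scc=(scc[0]=0,scc[1]=?,scc[2]=?,scc[3]=?,scc[4]=?,scc[5]=?,scc[6]=?,scc[7]=?,scc[8]=?)
step 4: low=(low[0]=0,low[1]=1,low[2]=?,low[3]=1,low[4]=?,low[5]=1,low[6]=?,low[7]=?,low[8]=?); scc=(scc[0]=0,scc[1]=1,scc[2]=?,scc[3]=1,scc[4]=?,scc[5]=1,scc[6]=?,scc[7]=?,scc[8]=?)
step 5: low=(low[0]=0,low[1]=1,low[2]=4,low[3]=1,low[4]=?,low[5]=1,low[6]=?,low[7]=6,low[8]=5); scc=(scc[0]=0,scc[1]=1,scc[2]=?,scc[3]=1,scc[4]=?,scc[5]=1,scc[6]=?,scc[7]=2,scc[8]=?)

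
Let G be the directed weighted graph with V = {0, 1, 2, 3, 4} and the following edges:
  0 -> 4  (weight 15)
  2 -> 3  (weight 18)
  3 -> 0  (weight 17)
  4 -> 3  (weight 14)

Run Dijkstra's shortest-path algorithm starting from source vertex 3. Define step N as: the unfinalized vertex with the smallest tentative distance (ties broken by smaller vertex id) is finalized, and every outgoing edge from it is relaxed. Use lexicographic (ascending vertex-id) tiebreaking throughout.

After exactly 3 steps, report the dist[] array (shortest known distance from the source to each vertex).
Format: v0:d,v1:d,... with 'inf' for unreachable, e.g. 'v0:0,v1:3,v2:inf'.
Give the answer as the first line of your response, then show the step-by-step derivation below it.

v0:17,v1:inf,v2:inf,v3:0,v4:32

step 1: dist = v0:17,v1:inf,v2:inf,v3:0,v4:inf
step 2: dist = v0:17,v1:inf,v2:inf,v3:0,v4:32
step 3: dist = v0:17,v1:inf,v2:inf,v3:0,v4:32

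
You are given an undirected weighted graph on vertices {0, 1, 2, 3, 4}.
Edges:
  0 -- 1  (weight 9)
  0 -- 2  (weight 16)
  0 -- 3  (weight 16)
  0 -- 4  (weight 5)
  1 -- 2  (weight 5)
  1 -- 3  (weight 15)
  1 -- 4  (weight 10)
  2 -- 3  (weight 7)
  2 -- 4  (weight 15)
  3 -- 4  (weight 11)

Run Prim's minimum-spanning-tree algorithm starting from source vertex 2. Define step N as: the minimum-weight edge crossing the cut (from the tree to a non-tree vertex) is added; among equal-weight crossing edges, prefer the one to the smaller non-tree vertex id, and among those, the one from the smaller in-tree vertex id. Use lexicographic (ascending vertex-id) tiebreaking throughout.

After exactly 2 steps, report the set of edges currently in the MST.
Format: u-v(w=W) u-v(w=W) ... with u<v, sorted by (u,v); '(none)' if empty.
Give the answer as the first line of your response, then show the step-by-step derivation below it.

1-2(w=5) 2-3(w=7)

step 1: add edge 1-2 (w=5); MST = {1-2(w=5)}
step 2: add edge 2-3 (w=7); MST = {1-2(w=5) 2-3(w=7)}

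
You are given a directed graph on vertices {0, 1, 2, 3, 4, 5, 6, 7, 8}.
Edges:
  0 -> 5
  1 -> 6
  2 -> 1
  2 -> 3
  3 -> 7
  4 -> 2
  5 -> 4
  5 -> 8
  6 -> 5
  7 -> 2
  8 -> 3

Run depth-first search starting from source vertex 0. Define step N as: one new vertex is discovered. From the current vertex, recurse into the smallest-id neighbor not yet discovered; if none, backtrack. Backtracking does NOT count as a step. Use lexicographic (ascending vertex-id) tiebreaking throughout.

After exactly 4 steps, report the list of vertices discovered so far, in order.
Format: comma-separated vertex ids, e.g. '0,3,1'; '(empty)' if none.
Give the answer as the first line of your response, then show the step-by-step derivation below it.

0,5,4,2

step 1: discover 0; path=0; order=0
step 2: discover 5; path=0>5; order=0,5
step 3: discover 4; path=0>5>4; order=0,5,4
step 4: discover 2; path=0>5>4>2; order=0,5,4,2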